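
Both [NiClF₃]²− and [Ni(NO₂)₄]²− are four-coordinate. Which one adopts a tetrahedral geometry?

[NiClF₃]²−

For [NiClF₃]²−: Each chloride is −1; each fluoride is −1; balancing the −2 overall charge requires Ni(II). Nickel is a group-10 element; Ni(II) is therefore d⁸. Chloride and fluoride are weak-field ligands. With weak-field ligands the CFSE gain from square planar is small, so a 3d d⁸ ion takes the sterically preferred tetrahedral geometry. → tetrahedral.
For [Ni(NO₂)₄]²−: Each nitro (N-bound nitrite) is −1; balancing the −2 overall charge requires Ni(II). Ni sits in group 10, so the d-electron count is 10 − 2 = 8. Nitro (N-bound nitrite) is a strong-field ligand (high in the spectrochemical series). A 3d d⁸ ion with strong-field ligands gains enough CFSE to favour square planar over tetrahedral. → square planar.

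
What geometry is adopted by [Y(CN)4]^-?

tetrahedral

Summing ligand charges against the −1 overall charge gives an oxidation state of +3 for yttrium.
Y sits in group 3, so the d-electron count is 3 − 3 = 0.
With 4 monodentate ligands the coordination number is 4.
A d⁰ ion has no crystal-field stabilisation preference between square planar and tetrahedral, so four ligands adopt the sterically favoured tetrahedral geometry.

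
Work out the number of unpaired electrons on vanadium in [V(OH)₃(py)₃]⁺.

1

Each hydroxide is −1; pyridine is neutral; balancing the +1 overall charge requires V(IV).
Vanadium is a group-5 element; V(IV) is therefore d¹.
In an octahedral field the d¹ configuration is t₂g¹e_g⁰ (only one arrangement possible), giving 1 unpaired electron.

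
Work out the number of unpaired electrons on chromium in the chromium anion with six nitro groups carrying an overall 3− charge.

3 unpaired electrons

Summing ligand charges against the −3 overall charge gives an oxidation state of +3 for chromium.
Group 6 minus oxidation state 3 gives a d³ configuration.
In an octahedral field the d³ configuration is t₂g³e_g⁰ (only one arrangement possible), giving 3 unpaired electrons.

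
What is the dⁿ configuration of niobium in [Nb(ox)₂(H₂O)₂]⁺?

d0

Each oxalate is −2; water is neutral; balancing the +1 overall charge requires Nb(V).
Niobium is a group-5 element; Nb(V) is therefore d⁰.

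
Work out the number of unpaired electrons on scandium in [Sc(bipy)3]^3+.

0 unpaired electrons

2,2′-bipyridine is neutral; balancing the +3 overall charge requires Sc(III).
Group 3 minus oxidation state 3 gives a d⁰ configuration.
Counting donor atoms: 3×2,2′-bipyridine (bidentate) → 6 donors. Coordination number = 6.
In an octahedral field the d⁰ configuration is t₂g⁰e_g⁰, giving 0 unpaired electrons.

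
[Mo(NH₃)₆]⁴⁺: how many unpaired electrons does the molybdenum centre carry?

2 unpaired electrons

Ammonia is neutral; balancing the +4 overall charge requires Mo(IV).
Mo sits in group 6, so the d-electron count is 6 − 4 = 2.
In an octahedral field the d² configuration is t₂g²e_g⁰ (only one arrangement possible), giving 2 unpaired electrons.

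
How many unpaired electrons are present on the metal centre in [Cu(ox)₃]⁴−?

Ligand charges: each oxalate is −2. With an overall charge of −4 the copper centre must be in the +2 oxidation state.
Group 11 minus oxidation state 2 gives a d⁹ configuration.
Counting donor atoms: 3×oxalate (bidentate) → 6 donors. Coordination number = 6.
In an octahedral field the d⁹ configuration is t₂g⁶e_g³ (only one arrangement possible), giving 1 unpaired electron.

1 unpaired electron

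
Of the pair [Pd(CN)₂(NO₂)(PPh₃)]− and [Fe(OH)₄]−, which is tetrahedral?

[Fe(OH)₄]−

For [Pd(CN)₂(NO₂)(PPh₃)]−: Each cyanide is −1; each nitro (N-bound nitrite) is −1; triphenylphosphine is neutral; balancing the −1 overall charge requires Pd(II). Palladium is a group-10 element; Pd(II) is therefore d⁸. A 4d d⁸ ion has a large crystal-field splitting; square planar leaves the high-energy d_{x²−y²} orbital empty and maximises CFSE. → square planar.
For [Fe(OH)₄]−: Summing ligand charges against the −1 overall charge gives an oxidation state of +3 for iron. Fe sits in group 8, so the d-electron count is 8 − 3 = 5. A high-spin d⁵ ion has zero CFSE in either geometry, so four ligands adopt the sterically favoured tetrahedral geometry. → tetrahedral.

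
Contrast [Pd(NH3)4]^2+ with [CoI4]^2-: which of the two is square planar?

[Pd(NH3)4]^2+

For [Pd(NH3)4]^2+: Ligand charges: ammonia is neutral. With an overall charge of +2 the palladium centre must be in the +2 oxidation state. Pd sits in group 10, so the d-electron count is 10 − 2 = 8. A 4d d⁸ ion has a large crystal-field splitting; square planar leaves the high-energy d_{x²−y²} orbital empty and maximises CFSE. → square planar.
For [CoI4]^2-: Each iodide is −1; balancing the −2 overall charge requires Co(II). Cobalt is a group-9 element; Co(II) is therefore d⁷. For a high-spin 3d d⁷ ion with weak-field ligands the small Δₜ gives little square-planar CFSE advantage, so four ligands adopt the sterically favoured tetrahedral geometry. → tetrahedral.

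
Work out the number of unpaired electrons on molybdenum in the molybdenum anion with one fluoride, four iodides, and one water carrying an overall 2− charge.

Summing ligand charges against the −2 overall charge gives an oxidation state of +3 for molybdenum.
Mo sits in group 6, so the d-electron count is 6 − 3 = 3.
In an octahedral field the d³ configuration is t₂g³e_g⁰ (only one arrangement possible), giving 3 unpaired electrons.

3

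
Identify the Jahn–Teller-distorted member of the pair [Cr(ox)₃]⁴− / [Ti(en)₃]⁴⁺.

[Cr(ox)₃]⁴−

[Cr(ox)₃]⁴−: Summing ligand charges against the −4 overall charge gives an oxidation state of +2 for chromium. Group 6 minus oxidation state 2 gives a d⁴ configuration. Oxalate is a weak-field ligand for a first-row metal, so the complex is high-spin. The t₂g³e_g¹ (high-spin) configuration has an unevenly filled e_g set; the Jahn–Teller theorem predicts a tetragonal distortion (typically axial elongation) to lift the degeneracy.
[Ti(en)₃]⁴⁺: Ligand charges: ethylenediamine is neutral. With an overall charge of +4 the titanium centre must be in the +4 oxidation state. Titanium is a group-4 element; Ti(IV) is therefore d⁰. The d⁰ configuration leaves the e_g set evenly filled (or empty) — no strong Jahn–Teller driving force.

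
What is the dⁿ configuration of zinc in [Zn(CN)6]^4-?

d10

Summing ligand charges against the −4 overall charge gives an oxidation state of +2 for zinc.
Zn sits in group 12, so the d-electron count is 12 − 2 = 10.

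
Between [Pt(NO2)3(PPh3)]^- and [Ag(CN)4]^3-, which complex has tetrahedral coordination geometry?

[Ag(CN)4]^3-

For [Pt(NO2)3(PPh3)]^-: Summing ligand charges against the −1 overall charge gives an oxidation state of +2 for platinum. Group 10 minus oxidation state 2 gives a d⁸ configuration. A 5d d⁸ ion has a large crystal-field splitting; square planar leaves the high-energy d_{x²−y²} orbital empty and maximises CFSE. → square planar.
For [Ag(CN)4]^3-: Ligand charges: each cyanide is −1. With an overall charge of −3 the silver centre must be in the +1 oxidation state. Silver is a group-11 element; Ag(I) is therefore d¹⁰. A d¹⁰ ion has no crystal-field stabilisation preference between square planar and tetrahedral, so four ligands adopt the sterically favoured tetrahedral geometry. → tetrahedral.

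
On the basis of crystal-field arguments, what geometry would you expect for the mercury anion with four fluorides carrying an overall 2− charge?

tetrahedral

Ligand charges: each fluoride is −1. With an overall charge of −2 the mercury centre must be in the +2 oxidation state.
Mercury is a group-12 element; Hg(II) is therefore d¹⁰.
Coordination number: 4.
A d¹⁰ ion has no crystal-field stabilisation preference between square planar and tetrahedral, so four ligands adopt the sterically favoured tetrahedral geometry.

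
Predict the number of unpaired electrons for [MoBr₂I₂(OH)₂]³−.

3 unpaired electrons

Summing ligand charges against the −3 overall charge gives an oxidation state of +3 for molybdenum.
Molybdenum is a group-6 element; Mo(III) is therefore d³.
In an octahedral field the d³ configuration is t₂g³e_g⁰ (only one arrangement possible), giving 3 unpaired electrons.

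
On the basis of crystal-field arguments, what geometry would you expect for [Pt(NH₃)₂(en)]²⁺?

square planar

Ammonia is neutral; ethylenediamine is neutral; balancing the +2 overall charge requires Pt(II).
Platinum is a group-10 element; Pt(II) is therefore d⁸.
Counting donor atoms: 2×ammonia (monodentate) → 2 donors; 1×ethylenediamine (bidentate) → 2 donors. Coordination number = 4.
A 5d d⁸ ion has a large crystal-field splitting; square planar leaves the high-energy d_{x²−y²} orbital empty and maximises CFSE.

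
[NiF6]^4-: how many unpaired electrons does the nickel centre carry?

2 unpaired electrons

Each fluoride is −1; balancing the −4 overall charge requires Ni(II).
Nickel is a group-10 element; Ni(II) is therefore d⁸.
In an octahedral field the d⁸ configuration is t₂g⁶e_g² (only one arrangement possible), giving 2 unpaired electrons.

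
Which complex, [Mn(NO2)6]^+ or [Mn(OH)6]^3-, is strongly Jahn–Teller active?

[Mn(NO2)6]^+: Summing ligand charges against the +1 overall charge gives an oxidation state of +7 for manganese. Mn sits in group 7, so the d-electron count is 7 − 7 = 0. The d⁰ configuration leaves the e_g set evenly filled (or empty) — no strong Jahn–Teller driving force.
[Mn(OH)6]^3-: Ligand charges: each hydroxide is −1. With an overall charge of −3 the manganese centre must be in the +3 oxidation state. Group 7 minus oxidation state 3 gives a d⁴ configuration. Hydroxide is a weak-field ligand for a first-row metal, so the complex is high-spin. The t₂g³e_g¹ (high-spin) configuration has an unevenly filled e_g set; the Jahn–Teller theorem predicts a tetragonal distortion (typically axial elongation) to lift the degeneracy.

[Mn(OH)6]^3-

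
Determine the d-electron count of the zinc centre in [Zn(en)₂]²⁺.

Ligand charges: ethylenediamine is neutral. With an overall charge of +2 the zinc centre must be in the +2 oxidation state.
Zinc is a group-12 element; Zn(II) is therefore d¹⁰.

d10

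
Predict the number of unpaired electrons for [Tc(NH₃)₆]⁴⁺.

Summing ligand charges against the +4 overall charge gives an oxidation state of +4 for technetium.
Tc sits in group 7, so the d-electron count is 7 − 4 = 3.
In an octahedral field the d³ configuration is t₂g³e_g⁰ (only one arrangement possible), giving 3 unpaired electrons.

3 unpaired electrons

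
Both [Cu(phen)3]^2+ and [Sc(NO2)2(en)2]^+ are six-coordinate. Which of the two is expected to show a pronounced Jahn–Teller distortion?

[Cu(phen)3]^2+: Summing ligand charges against the +2 overall charge gives an oxidation state of +2 for copper. Copper is a group-11 element; Cu(II) is therefore d⁹. The t₂g⁶e_g³ configuration has an unevenly filled e_g set; the Jahn–Teller theorem predicts a tetragonal distortion (typically axial elongation) to lift the degeneracy.
[Sc(NO2)2(en)2]^+: Each nitro (N-bound nitrite) is −1; ethylenediamine is neutral; balancing the +1 overall charge requires Sc(III). Scandium is a group-3 element; Sc(III) is therefore d⁰. The d⁰ configuration leaves the e_g set evenly filled (or empty) — no strong Jahn–Teller driving force.

[Cu(phen)3]^2+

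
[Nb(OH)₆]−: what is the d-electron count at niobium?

Ligand charges: each hydroxide is −1. With an overall charge of −1 the niobium centre must be in the +5 oxidation state.
Nb sits in group 5, so the d-electron count is 5 − 5 = 0.

d⁰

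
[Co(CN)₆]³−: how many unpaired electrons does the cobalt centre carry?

Ligand charges: each cyanide is −1. With an overall charge of −3 the cobalt centre must be in the +3 oxidation state.
Cobalt is a group-9 element; Co(III) is therefore d⁶.
The spin state decides the count: Co(III) has an exceptionally large octahedral splitting and is low-spin with essentially every ligand except fluoride.
An octahedral low-spin d⁶ ion is t₂g⁶e_g⁰, giving 0 unpaired electrons.

0 unpaired electrons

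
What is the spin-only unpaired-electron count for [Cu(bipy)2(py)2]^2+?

Ligand charges: 2,2′-bipyridine is neutral; pyridine is neutral. With an overall charge of +2 the copper centre must be in the +2 oxidation state.
Cu sits in group 11, so the d-electron count is 11 − 2 = 9.
Counting donor atoms: 2×2,2′-bipyridine (bidentate) → 4 donors; 2×pyridine (monodentate) → 2 donors. Coordination number = 6.
In an octahedral field the d⁹ configuration is t₂g⁶e_g³ (only one arrangement possible), giving 1 unpaired electron.

1 unpaired electron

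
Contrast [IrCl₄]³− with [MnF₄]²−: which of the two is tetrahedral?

For [IrCl₄]³−: Ligand charges: each chloride is −1. With an overall charge of −3 the iridium centre must be in the +1 oxidation state. Ir sits in group 9, so the d-electron count is 9 − 1 = 8. A 5d d⁸ ion has a large crystal-field splitting; square planar leaves the high-energy d_{x²−y²} orbital empty and maximises CFSE. → square planar.
For [MnF₄]²−: Ligand charges: each fluoride is −1. With an overall charge of −2 the manganese centre must be in the +2 oxidation state. Mn sits in group 7, so the d-electron count is 7 − 2 = 5. A high-spin d⁵ ion has zero CFSE in either geometry, so four ligands adopt the sterically favoured tetrahedral geometry. → tetrahedral.

[MnF₄]²−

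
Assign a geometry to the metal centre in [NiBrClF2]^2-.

Each bromide is −1; each chloride is −1; each fluoride is −1; balancing the −2 overall charge requires Ni(II).
Group 10 minus oxidation state 2 gives a d⁸ configuration.
Coordination number: 4.
Bromide, chloride, and fluoride are weak-field ligands.
With weak-field ligands the CFSE gain from square planar is small, so a 3d d⁸ ion takes the sterically preferred tetrahedral geometry.

tetrahedral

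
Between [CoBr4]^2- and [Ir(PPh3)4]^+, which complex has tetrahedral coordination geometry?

[CoBr4]^2-

For [CoBr4]^2-: Summing ligand charges against the −2 overall charge gives an oxidation state of +2 for cobalt. Group 9 minus oxidation state 2 gives a d⁷ configuration. For a high-spin 3d d⁷ ion with weak-field ligands the small Δₜ gives little square-planar CFSE advantage, so four ligands adopt the sterically favoured tetrahedral geometry. → tetrahedral.
For [Ir(PPh3)4]^+: Ligand charges: triphenylphosphine is neutral. With an overall charge of +1 the iridium centre must be in the +1 oxidation state. Iridium is a group-9 element; Ir(I) is therefore d⁸. A 5d d⁸ ion has a large crystal-field splitting; square planar leaves the high-energy d_{x²−y²} orbital empty and maximises CFSE. → square planar.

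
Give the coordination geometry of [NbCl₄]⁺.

tetrahedral

Ligand charges: each chloride is −1. With an overall charge of +1 the niobium centre must be in the +5 oxidation state.
Group 5 minus oxidation state 5 gives a d⁰ configuration.
With 4 monodentate ligands the coordination number is 4.
A d⁰ ion has no crystal-field stabilisation preference between square planar and tetrahedral, so four ligands adopt the sterically favoured tetrahedral geometry.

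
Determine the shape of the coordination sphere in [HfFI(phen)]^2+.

Each fluoride is −1; each iodide is −1; 1,10-phenanthroline is neutral; balancing the +2 overall charge requires Hf(IV).
Group 4 minus oxidation state 4 gives a d⁰ configuration.
Counting donor atoms: 1×fluoride (monodentate) → 1 donor; 1×iodide (monodentate) → 1 donor; 1×1,10-phenanthroline (bidentate) → 2 donors. Coordination number = 4.
A d⁰ ion has no crystal-field stabilisation preference between square planar and tetrahedral, so four ligands adopt the sterically favoured tetrahedral geometry.

tetrahedral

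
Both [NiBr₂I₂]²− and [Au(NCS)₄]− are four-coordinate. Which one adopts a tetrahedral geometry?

[NiBr₂I₂]²−

For [NiBr₂I₂]²−: Ligand charges: each bromide is −1; each iodide is −1. With an overall charge of −2 the nickel centre must be in the +2 oxidation state. Ni sits in group 10, so the d-electron count is 10 − 2 = 8. Bromide and iodide are weak-field ligands. With weak-field ligands the CFSE gain from square planar is small, so a 3d d⁸ ion takes the sterically preferred tetrahedral geometry. → tetrahedral.
For [Au(NCS)₄]−: Each isothiocyanate is −1; balancing the −1 overall charge requires Au(III). Au sits in group 11, so the d-electron count is 11 − 3 = 8. A 5d d⁸ ion has a large crystal-field splitting; square planar leaves the high-energy d_{x²−y²} orbital empty and maximises CFSE. → square planar.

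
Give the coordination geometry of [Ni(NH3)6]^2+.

octahedral

Ammonia is neutral; balancing the +2 overall charge requires Ni(II).
Nickel is a group-10 element; Ni(II) is therefore d⁸.
Coordination number: 6.
Six donors around a single metal centre give an octahedral coordination sphere.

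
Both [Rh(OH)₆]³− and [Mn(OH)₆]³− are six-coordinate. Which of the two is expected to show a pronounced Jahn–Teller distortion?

[Rh(OH)₆]³−: Ligand charges: each hydroxide is −1. With an overall charge of −3 the rhodium centre must be in the +3 oxidation state. Rh sits in group 9, so the d-electron count is 9 − 3 = 6. A 4d ion has a large Δₒ and is invariably low-spin. The d⁶ configuration leaves the e_g set evenly filled (or empty) — no strong Jahn–Teller driving force.
[Mn(OH)₆]³−: Each hydroxide is −1; balancing the −3 overall charge requires Mn(III). Group 7 minus oxidation state 3 gives a d⁴ configuration. Hydroxide is a weak-field ligand for a first-row metal, so the complex is high-spin. The t₂g³e_g¹ (high-spin) configuration has an unevenly filled e_g set; the Jahn–Teller theorem predicts a tetragonal distortion (typically axial elongation) to lift the degeneracy.

[Mn(OH)₆]³−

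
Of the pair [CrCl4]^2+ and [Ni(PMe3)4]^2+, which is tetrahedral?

[CrCl4]^2+

For [CrCl4]^2+: Summing ligand charges against the +2 overall charge gives an oxidation state of +6 for chromium. Group 6 minus oxidation state 6 gives a d⁰ configuration. A d⁰ ion has no crystal-field stabilisation preference between square planar and tetrahedral, so four ligands adopt the sterically favoured tetrahedral geometry. → tetrahedral.
For [Ni(PMe3)4]^2+: Summing ligand charges against the +2 overall charge gives an oxidation state of +2 for nickel. Group 10 minus oxidation state 2 gives a d⁸ configuration. Trimethylphosphine is a strong-field ligand (high in the spectrochemical series). A 3d d⁸ ion with strong-field ligands gains enough CFSE to favour square planar over tetrahedral. → square planar.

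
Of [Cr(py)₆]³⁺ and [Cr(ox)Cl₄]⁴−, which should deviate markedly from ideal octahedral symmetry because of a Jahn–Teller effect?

[Cr(py)₆]³⁺: Summing ligand charges against the +3 overall charge gives an oxidation state of +3 for chromium. Chromium is a group-6 element; Cr(III) is therefore d³. The d³ configuration leaves the e_g set evenly filled (or empty) — no strong Jahn–Teller driving force.
[Cr(ox)Cl₄]⁴−: Ligand charges: each oxalate is −2; each chloride is −1. With an overall charge of −4 the chromium centre must be in the +2 oxidation state. Chromium is a group-6 element; Cr(II) is therefore d⁴. Chloride and oxalate are weak-field ligands for a first-row metal, so the complex is high-spin. The t₂g³e_g¹ (high-spin) configuration has an unevenly filled e_g set; the Jahn–Teller theorem predicts a tetragonal distortion (typically axial elongation) to lift the degeneracy.

[Cr(ox)Cl₄]⁴−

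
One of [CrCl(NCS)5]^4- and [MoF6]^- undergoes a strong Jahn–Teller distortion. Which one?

[CrCl(NCS)5]^4-

[CrCl(NCS)5]^4-: Ligand charges: each chloride is −1; each isothiocyanate is −1. With an overall charge of −4 the chromium centre must be in the +2 oxidation state. Chromium is a group-6 element; Cr(II) is therefore d⁴. Chloride and isothiocyanate are weak-field ligands for a first-row metal, so the complex is high-spin. The t₂g³e_g¹ (high-spin) configuration has an unevenly filled e_g set; the Jahn–Teller theorem predicts a tetragonal distortion (typically axial elongation) to lift the degeneracy.
[MoF6]^-: Ligand charges: each fluoride is −1. With an overall charge of −1 the molybdenum centre must be in the +5 oxidation state. Mo sits in group 6, so the d-electron count is 6 − 5 = 1. The d¹ configuration leaves the e_g set evenly filled (or empty) — no strong Jahn–Teller driving force.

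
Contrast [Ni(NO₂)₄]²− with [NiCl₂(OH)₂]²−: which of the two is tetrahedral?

[NiCl₂(OH)₂]²−

For [Ni(NO₂)₄]²−: Each nitro (N-bound nitrite) is −1; balancing the −2 overall charge requires Ni(II). Group 10 minus oxidation state 2 gives a d⁸ configuration. Nitro (N-bound nitrite) is a strong-field ligand (high in the spectrochemical series). A 3d d⁸ ion with strong-field ligands gains enough CFSE to favour square planar over tetrahedral. → square planar.
For [NiCl₂(OH)₂]²−: Each chloride is −1; each hydroxide is −1; balancing the −2 overall charge requires Ni(II). Ni sits in group 10, so the d-electron count is 10 − 2 = 8. Chloride and hydroxide are weak-field ligands. With weak-field ligands the CFSE gain from square planar is small, so a 3d d⁸ ion takes the sterically preferred tetrahedral geometry. → tetrahedral.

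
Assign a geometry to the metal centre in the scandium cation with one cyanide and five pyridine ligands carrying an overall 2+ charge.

Each cyanide is −1; pyridine is neutral; balancing the +2 overall charge requires Sc(III).
Sc sits in group 3, so the d-electron count is 3 − 3 = 0.
With 6 monodentate ligands the coordination number is 6.
Six donors around a single metal centre give an octahedral coordination sphere.

octahedral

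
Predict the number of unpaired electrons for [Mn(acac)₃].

Ligand charges: each acetylacetonate is −1. With an overall charge of 0 the manganese centre must be in the +3 oxidation state.
Group 7 minus oxidation state 3 gives a d⁴ configuration.
Counting donor atoms: 3×acetylacetonate (bidentate) → 6 donors. Coordination number = 6.
The spin state decides the count: Acetylacetonate is a weak-field ligand for a first-row metal, so the complex is high-spin.
An octahedral high-spin d⁴ ion is t₂g³e_g¹, giving 4 unpaired electrons.

4 unpaired electrons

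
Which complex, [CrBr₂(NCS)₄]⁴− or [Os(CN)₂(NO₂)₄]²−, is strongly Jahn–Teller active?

[CrBr₂(NCS)₄]⁴−: Summing ligand charges against the −4 overall charge gives an oxidation state of +2 for chromium. Chromium is a group-6 element; Cr(II) is therefore d⁴. Bromide and isothiocyanate are weak-field ligands for a first-row metal, so the complex is high-spin. The t₂g³e_g¹ (high-spin) configuration has an unevenly filled e_g set; the Jahn–Teller theorem predicts a tetragonal distortion (typically axial elongation) to lift the degeneracy.
[Os(CN)₂(NO₂)₄]²−: Each cyanide is −1; each nitro (N-bound nitrite) is −1; balancing the −2 overall charge requires Os(IV). Os sits in group 8, so the d-electron count is 8 − 4 = 4. A 5d ion has a large Δₒ and is invariably low-spin. The d⁴ configuration leaves the e_g set evenly filled (or empty) — no strong Jahn–Teller driving force.

[CrBr₂(NCS)₄]⁴−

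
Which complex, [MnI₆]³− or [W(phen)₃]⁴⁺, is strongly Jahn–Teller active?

[MnI₆]³−: Ligand charges: each iodide is −1. With an overall charge of −3 the manganese centre must be in the +3 oxidation state. Group 7 minus oxidation state 3 gives a d⁴ configuration. Iodide is a weak-field ligand for a first-row metal, so the complex is high-spin. The t₂g³e_g¹ (high-spin) configuration has an unevenly filled e_g set; the Jahn–Teller theorem predicts a tetragonal distortion (typically axial elongation) to lift the degeneracy.
[W(phen)₃]⁴⁺: Summing ligand charges against the +4 overall charge gives an oxidation state of +4 for tungsten. Group 6 minus oxidation state 4 gives a d² configuration. The d² configuration leaves the e_g set evenly filled (or empty) — no strong Jahn–Teller driving force.

[MnI₆]³−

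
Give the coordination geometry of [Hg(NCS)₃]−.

Ligand charges: each isothiocyanate is −1. With an overall charge of −1 the mercury centre must be in the +2 oxidation state.
Hg sits in group 12, so the d-electron count is 12 − 2 = 10.
With 3 monodentate ligands the coordination number is 3.
Three ligands around a d¹⁰ centre minimise repulsion in a trigonal-planar arrangement.

trigonal planar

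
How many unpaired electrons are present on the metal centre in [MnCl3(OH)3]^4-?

Ligand charges: each chloride is −1; each hydroxide is −1. With an overall charge of −4 the manganese centre must be in the +2 oxidation state.
Mn sits in group 7, so the d-electron count is 7 − 2 = 5.
The spin state decides the count: Chloride and hydroxide are weak-field ligands for a first-row metal, so the complex is high-spin.
An octahedral high-spin d⁵ ion is t₂g³e_g², giving 5 unpaired electrons.

5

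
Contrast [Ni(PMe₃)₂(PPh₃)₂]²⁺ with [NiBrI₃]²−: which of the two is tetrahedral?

For [Ni(PMe₃)₂(PPh₃)₂]²⁺: Trimethylphosphine is neutral; triphenylphosphine is neutral; balancing the +2 overall charge requires Ni(II). Nickel is a group-10 element; Ni(II) is therefore d⁸. Trimethylphosphine and triphenylphosphine are strong-field ligands (high in the spectrochemical series). A 3d d⁸ ion with strong-field ligands gains enough CFSE to favour square planar over tetrahedral. → square planar.
For [NiBrI₃]²−: Summing ligand charges against the −2 overall charge gives an oxidation state of +2 for nickel. Nickel is a group-10 element; Ni(II) is therefore d⁸. Bromide and iodide are weak-field ligands. With weak-field ligands the CFSE gain from square planar is small, so a 3d d⁸ ion takes the sterically preferred tetrahedral geometry. → tetrahedral.

[NiBrI₃]²−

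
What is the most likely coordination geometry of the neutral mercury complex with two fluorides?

Ligand charges: each fluoride is −1. With an overall charge of 0 the mercury centre must be in the +2 oxidation state.
Hg sits in group 12, so the d-electron count is 12 − 2 = 10.
Coordination number: 2.
A d¹⁰ ion with only two ligands adopts a linear arrangement (sp hybridisation; no CFSE preference).

linear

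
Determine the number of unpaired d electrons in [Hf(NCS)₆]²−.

0

Ligand charges: each isothiocyanate is −1. With an overall charge of −2 the hafnium centre must be in the +4 oxidation state.
Hafnium is a group-4 element; Hf(IV) is therefore d⁰.
In an octahedral field the d⁰ configuration is t₂g⁰e_g⁰, giving 0 unpaired electrons.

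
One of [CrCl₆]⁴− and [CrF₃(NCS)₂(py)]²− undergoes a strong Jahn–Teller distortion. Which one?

[CrCl₆]⁴−

[CrCl₆]⁴−: Ligand charges: each chloride is −1. With an overall charge of −4 the chromium centre must be in the +2 oxidation state. Cr sits in group 6, so the d-electron count is 6 − 2 = 4. Chloride is a weak-field ligand for a first-row metal, so the complex is high-spin. The t₂g³e_g¹ (high-spin) configuration has an unevenly filled e_g set; the Jahn–Teller theorem predicts a tetragonal distortion (typically axial elongation) to lift the degeneracy.
[CrF₃(NCS)₂(py)]²−: Each fluoride is −1; each isothiocyanate is −1; pyridine is neutral; balancing the −2 overall charge requires Cr(III). Chromium is a group-6 element; Cr(III) is therefore d³. The d³ configuration leaves the e_g set evenly filled (or empty) — no strong Jahn–Teller driving force.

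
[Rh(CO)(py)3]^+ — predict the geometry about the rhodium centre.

Carbonyl is neutral; pyridine is neutral; balancing the +1 overall charge requires Rh(I).
Rh sits in group 9, so the d-electron count is 9 − 1 = 8.
With 4 monodentate ligands the coordination number is 4.
A 4d d⁸ ion has a large crystal-field splitting; square planar leaves the high-energy d_{x²−y²} orbital empty and maximises CFSE.

square planar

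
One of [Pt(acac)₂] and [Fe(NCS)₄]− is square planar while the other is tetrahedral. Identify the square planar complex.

For [Pt(acac)₂]: Each acetylacetonate is −1; balancing the 0 overall charge requires Pt(II). Pt sits in group 10, so the d-electron count is 10 − 2 = 8. A 5d d⁸ ion has a large crystal-field splitting; square planar leaves the high-energy d_{x²−y²} orbital empty and maximises CFSE. → square planar.
For [Fe(NCS)₄]−: Each isothiocyanate is −1; balancing the −1 overall charge requires Fe(III). Iron is a group-8 element; Fe(III) is therefore d⁵. A high-spin d⁵ ion has zero CFSE in either geometry, so four ligands adopt the sterically favoured tetrahedral geometry. → tetrahedral.

[Pt(acac)₂]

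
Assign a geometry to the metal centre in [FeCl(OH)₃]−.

tetrahedral

Summing ligand charges against the −1 overall charge gives an oxidation state of +3 for iron.
Group 8 minus oxidation state 3 gives a d⁵ configuration.
With 4 monodentate ligands the coordination number is 4.
Chloride and hydroxide are weak-field ligands.
A high-spin d⁵ ion has zero CFSE in either geometry, so four ligands adopt the sterically favoured tetrahedral geometry.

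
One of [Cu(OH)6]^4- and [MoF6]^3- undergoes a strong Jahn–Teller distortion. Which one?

[Cu(OH)6]^4-: Summing ligand charges against the −4 overall charge gives an oxidation state of +2 for copper. Copper is a group-11 element; Cu(II) is therefore d⁹. The t₂g⁶e_g³ configuration has an unevenly filled e_g set; the Jahn–Teller theorem predicts a tetragonal distortion (typically axial elongation) to lift the degeneracy.
[MoF6]^3-: Summing ligand charges against the −3 overall charge gives an oxidation state of +3 for molybdenum. Mo sits in group 6, so the d-electron count is 6 − 3 = 3. The d³ configuration leaves the e_g set evenly filled (or empty) — no strong Jahn–Teller driving force.

[Cu(OH)6]^4-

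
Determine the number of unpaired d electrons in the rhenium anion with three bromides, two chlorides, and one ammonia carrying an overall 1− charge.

3 unpaired electrons

Ligand charges: each bromide is −1; each chloride is −1; ammonia is neutral. With an overall charge of −1 the rhenium centre must be in the +4 oxidation state.
Rhenium is a group-7 element; Re(IV) is therefore d³.
In an octahedral field the d³ configuration is t₂g³e_g⁰ (only one arrangement possible), giving 3 unpaired electrons.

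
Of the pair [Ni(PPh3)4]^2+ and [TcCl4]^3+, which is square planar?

For [Ni(PPh3)4]^2+: Ligand charges: triphenylphosphine is neutral. With an overall charge of +2 the nickel centre must be in the +2 oxidation state. Ni sits in group 10, so the d-electron count is 10 − 2 = 8. Triphenylphosphine is a strong-field ligand (high in the spectrochemical series). A 3d d⁸ ion with strong-field ligands gains enough CFSE to favour square planar over tetrahedral. → square planar.
For [TcCl4]^3+: Each chloride is −1; balancing the +3 overall charge requires Tc(VII). Technetium is a group-7 element; Tc(VII) is therefore d⁰. A d⁰ ion has no crystal-field stabilisation preference between square planar and tetrahedral, so four ligands adopt the sterically favoured tetrahedral geometry. → tetrahedral.

[Ni(PPh3)4]^2+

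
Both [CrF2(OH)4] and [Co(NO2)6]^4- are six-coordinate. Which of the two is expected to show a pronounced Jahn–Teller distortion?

[Co(NO2)6]^4-

[CrF2(OH)4]: Ligand charges: each fluoride is −1; each hydroxide is −1. With an overall charge of 0 the chromium centre must be in the +6 oxidation state. Chromium is a group-6 element; Cr(VI) is therefore d⁰. The d⁰ configuration leaves the e_g set evenly filled (or empty) — no strong Jahn–Teller driving force.
[Co(NO2)6]^4-: Ligand charges: each nitro (N-bound nitrite) is −1. With an overall charge of −4 the cobalt centre must be in the +2 oxidation state. Group 9 minus oxidation state 2 gives a d⁷ configuration. Nitro (N-bound nitrite) is a strong-field ligand (high in the spectrochemical series) for a first-row metal, so the complex is low-spin. The t₂g⁶e_g¹ (low-spin) configuration has an unevenly filled e_g set; the Jahn–Teller theorem predicts a tetragonal distortion (typically axial elongation) to lift the degeneracy.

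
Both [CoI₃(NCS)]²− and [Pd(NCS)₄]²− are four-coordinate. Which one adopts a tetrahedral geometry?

For [CoI₃(NCS)]²−: Ligand charges: each iodide is −1; each isothiocyanate is −1. With an overall charge of −2 the cobalt centre must be in the +2 oxidation state. Group 9 minus oxidation state 2 gives a d⁷ configuration. For a high-spin 3d d⁷ ion with weak-field ligands the small Δₜ gives little square-planar CFSE advantage, so four ligands adopt the sterically favoured tetrahedral geometry. → tetrahedral.
For [Pd(NCS)₄]²−: Each isothiocyanate is −1; balancing the −2 overall charge requires Pd(II). Pd sits in group 10, so the d-electron count is 10 − 2 = 8. A 4d d⁸ ion has a large crystal-field splitting; square planar leaves the high-energy d_{x²−y²} orbital empty and maximises CFSE. → square planar.

[CoI₃(NCS)]²−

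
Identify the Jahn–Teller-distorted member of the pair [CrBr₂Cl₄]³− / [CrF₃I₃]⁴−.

[CrF₃I₃]⁴−

[CrBr₂Cl₄]³−: Each bromide is −1; each chloride is −1; balancing the −3 overall charge requires Cr(III). Cr sits in group 6, so the d-electron count is 6 − 3 = 3. The d³ configuration leaves the e_g set evenly filled (or empty) — no strong Jahn–Teller driving force.
[CrF₃I₃]⁴−: Ligand charges: each fluoride is −1; each iodide is −1. With an overall charge of −4 the chromium centre must be in the +2 oxidation state. Group 6 minus oxidation state 2 gives a d⁴ configuration. Fluoride and iodide are weak-field ligands for a first-row metal, so the complex is high-spin. The t₂g³e_g¹ (high-spin) configuration has an unevenly filled e_g set; the Jahn–Teller theorem predicts a tetragonal distortion (typically axial elongation) to lift the degeneracy.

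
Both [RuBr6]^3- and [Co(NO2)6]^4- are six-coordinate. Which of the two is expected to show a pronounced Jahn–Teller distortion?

[Co(NO2)6]^4-

[RuBr6]^3-: Summing ligand charges against the −3 overall charge gives an oxidation state of +3 for ruthenium. Group 8 minus oxidation state 3 gives a d⁵ configuration. A 4d ion has a large Δₒ and is invariably low-spin. The d⁵ configuration leaves the e_g set evenly filled (or empty) — no strong Jahn–Teller driving force.
[Co(NO2)6]^4-: Summing ligand charges against the −4 overall charge gives an oxidation state of +2 for cobalt. Cobalt is a group-9 element; Co(II) is therefore d⁷. Nitro (N-bound nitrite) is a strong-field ligand (high in the spectrochemical series) for a first-row metal, so the complex is low-spin. The t₂g⁶e_g¹ (low-spin) configuration has an unevenly filled e_g set; the Jahn–Teller theorem predicts a tetragonal distortion (typically axial elongation) to lift the degeneracy.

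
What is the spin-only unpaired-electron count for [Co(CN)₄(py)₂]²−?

1

Each cyanide is −1; pyridine is neutral; balancing the −2 overall charge requires Co(II).
Group 9 minus oxidation state 2 gives a d⁷ configuration.
The spin state decides the count: Cyanide is a strong-field ligand (high in the spectrochemical series) for a first-row metal, so the complex is low-spin.
An octahedral low-spin d⁷ ion is t₂g⁶e_g¹, giving 1 unpaired electron.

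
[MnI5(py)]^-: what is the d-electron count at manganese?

d³

Each iodide is −1; pyridine is neutral; balancing the −1 overall charge requires Mn(IV).
Group 7 minus oxidation state 4 gives a d³ configuration.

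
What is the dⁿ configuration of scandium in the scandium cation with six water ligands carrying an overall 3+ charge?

d⁰

Ligand charges: water is neutral. With an overall charge of +3 the scandium centre must be in the +3 oxidation state.
Group 3 minus oxidation state 3 gives a d⁰ configuration.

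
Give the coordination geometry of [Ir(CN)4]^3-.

square planar

Ligand charges: each cyanide is −1. With an overall charge of −3 the iridium centre must be in the +1 oxidation state.
Ir sits in group 9, so the d-electron count is 9 − 1 = 8.
Coordination number: 4.
A 5d d⁸ ion has a large crystal-field splitting; square planar leaves the high-energy d_{x²−y²} orbital empty and maximises CFSE.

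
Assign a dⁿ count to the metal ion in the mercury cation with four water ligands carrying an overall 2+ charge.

d10

Ligand charges: water is neutral. With an overall charge of +2 the mercury centre must be in the +2 oxidation state.
Mercury is a group-12 element; Hg(II) is therefore d¹⁰.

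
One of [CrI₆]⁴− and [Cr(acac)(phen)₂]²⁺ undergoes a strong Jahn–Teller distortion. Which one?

[CrI₆]⁴−: Each iodide is −1; balancing the −4 overall charge requires Cr(II). Cr sits in group 6, so the d-electron count is 6 − 2 = 4. Iodide is a weak-field ligand for a first-row metal, so the complex is high-spin. The t₂g³e_g¹ (high-spin) configuration has an unevenly filled e_g set; the Jahn–Teller theorem predicts a tetragonal distortion (typically axial elongation) to lift the degeneracy.
[Cr(acac)(phen)₂]²⁺: Each acetylacetonate is −1; 1,10-phenanthroline is neutral; balancing the +2 overall charge requires Cr(III). Cr sits in group 6, so the d-electron count is 6 − 3 = 3. The d³ configuration leaves the e_g set evenly filled (or empty) — no strong Jahn–Teller driving force.

[CrI₆]⁴−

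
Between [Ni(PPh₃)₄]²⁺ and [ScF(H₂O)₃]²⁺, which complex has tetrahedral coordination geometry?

[ScF(H₂O)₃]²⁺

For [Ni(PPh₃)₄]²⁺: Triphenylphosphine is neutral; balancing the +2 overall charge requires Ni(II). Ni sits in group 10, so the d-electron count is 10 − 2 = 8. Triphenylphosphine is a strong-field ligand (high in the spectrochemical series). A 3d d⁸ ion with strong-field ligands gains enough CFSE to favour square planar over tetrahedral. → square planar.
For [ScF(H₂O)₃]²⁺: Each fluoride is −1; water is neutral; balancing the +2 overall charge requires Sc(III). Sc sits in group 3, so the d-electron count is 3 − 3 = 0. A d⁰ ion has no crystal-field stabilisation preference between square planar and tetrahedral, so four ligands adopt the sterically favoured tetrahedral geometry. → tetrahedral.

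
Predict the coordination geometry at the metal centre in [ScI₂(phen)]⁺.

tetrahedral

Summing ligand charges against the +1 overall charge gives an oxidation state of +3 for scandium.
Group 3 minus oxidation state 3 gives a d⁰ configuration.
Counting donor atoms: 2×iodide (monodentate) → 2 donors; 1×1,10-phenanthroline (bidentate) → 2 donors. Coordination number = 4.
A d⁰ ion has no crystal-field stabilisation preference between square planar and tetrahedral, so four ligands adopt the sterically favoured tetrahedral geometry.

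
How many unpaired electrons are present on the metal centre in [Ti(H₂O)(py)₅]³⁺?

Water is neutral; pyridine is neutral; balancing the +3 overall charge requires Ti(III).
Titanium is a group-4 element; Ti(III) is therefore d¹.
In an octahedral field the d¹ configuration is t₂g¹e_g⁰ (only one arrangement possible), giving 1 unpaired electron.

1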